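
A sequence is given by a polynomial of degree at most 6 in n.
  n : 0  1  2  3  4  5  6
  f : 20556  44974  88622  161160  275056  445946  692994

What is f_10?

2969686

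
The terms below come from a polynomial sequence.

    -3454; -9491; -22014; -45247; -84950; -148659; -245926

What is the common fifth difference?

First differences: -6037, -12523, -23233, -39703, -63709, -97267
Second differences: -6486, -10710, -16470, -24006, -33558
Third differences: -4224, -5760, -7536, -9552
Fourth differences: -1536, -1776, -2016
Fifth differences: -240, -240

-240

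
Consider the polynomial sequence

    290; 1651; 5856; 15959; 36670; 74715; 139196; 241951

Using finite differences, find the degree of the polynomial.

1361, 4205, 10103, 20711, 38045, 64481, 102755
2844, 5898, 10608, 17334, 26436, 38274
3054, 4710, 6726, 9102, 11838
1656, 2016, 2376, 2736
360, 360, 360
The fifth differences are constant, so the polynomial has degree 5.

5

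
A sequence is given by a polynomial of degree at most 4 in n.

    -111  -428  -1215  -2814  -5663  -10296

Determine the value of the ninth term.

-41679

D1: -317 , -787 , -1599 , -2849 , -4633
D2: -470 , -812 , -1250 , -1784
D3: -342 , -438 , -534
D4: -96 , -96
The fourth differences are constant (-96).
-534 − 96 = -630;  -1784 − 630 = -2414;  -4633 − 2414 = -7047;  -10296 − 7047 = -17343
-630 − 96 = -726;  -2414 − 726 = -3140;  -7047 − 3140 = -10187;  -17343 − 10187 = -27530
-726 − 96 = -822;  -3140 − 822 = -3962;  -10187 − 3962 = -14149;  -27530 − 14149 = -41679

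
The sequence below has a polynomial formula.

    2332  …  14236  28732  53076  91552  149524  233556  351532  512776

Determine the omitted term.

Using the last 8 terms:
Δ: 14496  24344  38476  57972  84032  117976  161244
Δ²: 9848  14132  19496  26060  33944  43268
Δ³: 4284  5364  6564  7884  9324
Δ⁴: 1080  1200  1320  1440
Δ⁵: 120  120  120
Constant fifth difference = 120.
Extend backward: 1080 − 120 = 960;  4284 − 960 = 3324;  9848 − 3324 = 6524;  14496 − 6524 = 7972;  14236 − 7972 = 6264

6264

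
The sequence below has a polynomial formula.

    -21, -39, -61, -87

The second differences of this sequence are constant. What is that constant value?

-4

First differences: -18, -22, -26
Second differences: -4, -4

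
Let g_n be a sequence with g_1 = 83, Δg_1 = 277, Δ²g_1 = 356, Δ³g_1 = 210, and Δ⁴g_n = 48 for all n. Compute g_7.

Build the table forward from the leading diagonal:
Fourth differences: 48  48  48  48  48  48  48
Third differences: 210  258  306  354  402  450  498
Second differences: 356  566  824  1130  1484  1886  2336
First differences: 277  633  1199  2023  3153  4637  6523
g: 83  360  993  2192  4215  7368  12005

12005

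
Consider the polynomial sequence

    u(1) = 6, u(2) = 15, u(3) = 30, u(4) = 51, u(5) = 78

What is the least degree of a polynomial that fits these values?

2

Δ: 9, 15, 21, 27
Δ²: 6, 6, 6
The second differences are constant, so the polynomial has degree 2.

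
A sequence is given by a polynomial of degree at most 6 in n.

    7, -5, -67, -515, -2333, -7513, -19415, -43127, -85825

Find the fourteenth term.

-1026785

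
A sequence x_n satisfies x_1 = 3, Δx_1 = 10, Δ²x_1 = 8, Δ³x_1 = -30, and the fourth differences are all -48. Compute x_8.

Build the table forward from the leading diagonal:
Δ⁴: -48, -48, -48, -48, -48, -48, -48, -48
Δ³: -30, -78, -126, -174, -222, -270, -318, -366
Δ²: 8, -22, -100, -226, -400, -622, -892, -1210
Δ: 10, 18, -4, -104, -330, -730, -1352, -2244
x: 3, 13, 31, 27, -77, -407, -1137, -2489

-2489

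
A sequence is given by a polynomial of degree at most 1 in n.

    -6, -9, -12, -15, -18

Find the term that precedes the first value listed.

First differences: -3  -3  -3  -3
The first differences are constant at -3.
Work back: -6 + 3 = -3

-3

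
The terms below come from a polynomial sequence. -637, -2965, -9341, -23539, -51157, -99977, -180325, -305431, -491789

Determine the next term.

-2328, -6376, -14198, -27618, -48820, -80348, -125106, -186358
-4048, -7822, -13420, -21202, -31528, -44758, -61252
-3774, -5598, -7782, -10326, -13230, -16494
-1824, -2184, -2544, -2904, -3264
-360, -360, -360, -360
Constant fifth difference = -360, so extend:
-3264 − 360 = -3624;  -16494 − 3624 = -20118;  -61252 − 20118 = -81370;  -186358 − 81370 = -267728;  -491789 − 267728 = -759517

-759517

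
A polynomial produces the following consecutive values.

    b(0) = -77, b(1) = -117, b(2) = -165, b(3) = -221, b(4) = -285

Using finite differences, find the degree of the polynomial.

-40, -48, -56, -64
-8, -8, -8
The second differences are constant, so the polynomial has degree 2.

2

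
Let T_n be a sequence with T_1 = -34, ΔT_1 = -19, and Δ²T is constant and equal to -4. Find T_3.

-76

Build the table forward from the leading diagonal:
Second differences: -4  -4  -4
First differences: -19  -23  -27
T: -34  -53  -76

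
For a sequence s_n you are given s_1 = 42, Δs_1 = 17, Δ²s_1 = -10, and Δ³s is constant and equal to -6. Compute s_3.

66

Build the table forward from the leading diagonal:
Third differences: -6, -6, -6
Second differences: -10, -16, -22
First differences: 17, 7, -9
s: 42, 59, 66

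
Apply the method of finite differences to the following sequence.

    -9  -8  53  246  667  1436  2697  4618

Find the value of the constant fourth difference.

24

D1: 1, 61, 193, 421, 769, 1261, 1921
D2: 60, 132, 228, 348, 492, 660
D3: 72, 96, 120, 144, 168
D4: 24, 24, 24, 24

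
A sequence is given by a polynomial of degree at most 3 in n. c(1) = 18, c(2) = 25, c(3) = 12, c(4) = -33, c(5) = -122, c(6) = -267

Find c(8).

First differences: 7, -13, -45, -89, -145
Second differences: -20, -32, -44, -56
Third differences: -12, -12, -12
Third differences constant at -12.
-56 − 12 = -68;  -145 − 68 = -213;  -267 − 213 = -480
-68 − 12 = -80;  -213 − 80 = -293;  -480 − 293 = -773

-773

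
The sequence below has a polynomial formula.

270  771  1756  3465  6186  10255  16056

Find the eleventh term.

65940

Δ: 501 , 985 , 1709 , 2721 , 4069 , 5801
Δ²: 484 , 724 , 1012 , 1348 , 1732
Δ³: 240 , 288 , 336 , 384
Δ⁴: 48 , 48 , 48
Fourth differences constant at 48.
384 + 48 = 432;  1732 + 432 = 2164;  5801 + 2164 = 7965;  16056 + 7965 = 24021
432 + 48 = 480;  2164 + 480 = 2644;  7965 + 2644 = 10609;  24021 + 10609 = 34630
480 + 48 = 528;  2644 + 528 = 3172;  10609 + 3172 = 13781;  34630 + 13781 = 48411
528 + 48 = 576;  3172 + 576 = 3748;  13781 + 3748 = 17529;  48411 + 17529 = 65940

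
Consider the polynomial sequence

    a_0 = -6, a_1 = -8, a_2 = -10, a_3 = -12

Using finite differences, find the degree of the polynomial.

First differences: -2, -2, -2
The first differences are constant, so the polynomial has degree 1.

1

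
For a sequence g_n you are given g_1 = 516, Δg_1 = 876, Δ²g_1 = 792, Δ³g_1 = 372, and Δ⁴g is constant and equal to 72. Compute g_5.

Build the table forward from the leading diagonal:
D4: 72, 72, 72, 72, 72
D3: 372, 444, 516, 588, 660
D2: 792, 1164, 1608, 2124, 2712
D1: 876, 1668, 2832, 4440, 6564
g: 516, 1392, 3060, 5892, 10332

10332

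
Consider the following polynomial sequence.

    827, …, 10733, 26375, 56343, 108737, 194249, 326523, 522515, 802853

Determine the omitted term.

3549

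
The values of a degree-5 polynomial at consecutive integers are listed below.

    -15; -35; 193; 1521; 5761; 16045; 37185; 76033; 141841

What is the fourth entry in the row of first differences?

Δ: -20, 228, 1328, 4240, 10284, 21140, 38848, 65808
Δ²: 248, 1100, 2912, 6044, 10856, 17708, 26960
Δ³: 852, 1812, 3132, 4812, 6852, 9252
Δ⁴: 960, 1320, 1680, 2040, 2400
Δ⁵: 360, 360, 360, 360

4240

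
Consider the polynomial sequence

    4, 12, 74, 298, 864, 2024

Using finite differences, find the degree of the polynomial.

8, 62, 224, 566, 1160
54, 162, 342, 594
108, 180, 252
72, 72
The fourth differences are constant, so the polynomial has degree 4.

4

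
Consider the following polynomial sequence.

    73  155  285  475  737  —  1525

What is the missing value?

1083

Using the first 5 terms:
First differences: 82  130  190  262
Second differences: 48  60  72
Third differences: 12  12
Constant third difference = 12.
Extend forward: 72 + 12 = 84;  262 + 84 = 346;  737 + 346 = 1083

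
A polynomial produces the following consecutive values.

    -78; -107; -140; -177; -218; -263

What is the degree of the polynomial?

Δ: -29, -33, -37, -41, -45
Δ²: -4, -4, -4, -4
The second differences are constant, so the polynomial has degree 2.

2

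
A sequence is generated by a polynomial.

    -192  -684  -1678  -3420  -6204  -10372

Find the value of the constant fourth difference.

D1: -492, -994, -1742, -2784, -4168
D2: -502, -748, -1042, -1384
D3: -246, -294, -342
D4: -48, -48

-48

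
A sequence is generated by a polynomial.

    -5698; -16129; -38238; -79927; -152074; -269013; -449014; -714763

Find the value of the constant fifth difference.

-480

First differences: -10431, -22109, -41689, -72147, -116939, -180001, -265749
Second differences: -11678, -19580, -30458, -44792, -63062, -85748
Third differences: -7902, -10878, -14334, -18270, -22686
Fourth differences: -2976, -3456, -3936, -4416
Fifth differences: -480, -480, -480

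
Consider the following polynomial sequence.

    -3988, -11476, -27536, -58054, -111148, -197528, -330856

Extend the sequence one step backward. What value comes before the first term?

-1058

Δ: -7488  -16060  -30518  -53094  -86380  -133328
Δ²: -8572  -14458  -22576  -33286  -46948
Δ³: -5886  -8118  -10710  -13662
Δ⁴: -2232  -2592  -2952
Δ⁵: -360  -360
The fifth differences are constant at -360.
Work back: -2232 + 360 = -1872;  -5886 + 1872 = -4014;  -8572 + 4014 = -4558;  -7488 + 4558 = -2930;  -3988 + 2930 = -1058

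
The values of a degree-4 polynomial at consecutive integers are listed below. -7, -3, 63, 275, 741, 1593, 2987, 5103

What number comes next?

D1: 4  66  212  466  852  1394  2116
D2: 62  146  254  386  542  722
D3: 84  108  132  156  180
D4: 24  24  24  24
Fourth differences constant at 24.
180 + 24 = 204;  722 + 204 = 926;  2116 + 926 = 3042;  5103 + 3042 = 8145

8145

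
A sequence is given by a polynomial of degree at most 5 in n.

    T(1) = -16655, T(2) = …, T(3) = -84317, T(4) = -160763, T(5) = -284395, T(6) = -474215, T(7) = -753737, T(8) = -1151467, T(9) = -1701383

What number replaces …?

Using the last 7 terms:
Δ: -76446, -123632, -189820, -279522, -397730, -549916
Δ²: -47186, -66188, -89702, -118208, -152186
Δ³: -19002, -23514, -28506, -33978
Δ⁴: -4512, -4992, -5472
Δ⁵: -480, -480
Constant fifth difference = -480.
Extend backward: -4512 + 480 = -4032;  -19002 + 4032 = -14970;  -47186 + 14970 = -32216;  -76446 + 32216 = -44230;  -84317 + 44230 = -40087

-40087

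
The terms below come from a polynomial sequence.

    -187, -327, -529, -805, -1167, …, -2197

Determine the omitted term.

Using the first 5 terms:
Δ: -140  -202  -276  -362
Δ²: -62  -74  -86
Δ³: -12  -12
Constant third difference = -12.
Extend forward: -86 − 12 = -98;  -362 − 98 = -460;  -1167 − 460 = -1627

-1627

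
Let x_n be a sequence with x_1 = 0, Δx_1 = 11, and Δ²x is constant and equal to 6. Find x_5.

80

Build the table forward from the leading diagonal:
Δ²: 6, 6, 6, 6, 6
Δ: 11, 17, 23, 29, 35
x: 0, 11, 28, 51, 80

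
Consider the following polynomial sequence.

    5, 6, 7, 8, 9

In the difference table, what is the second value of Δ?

D1: 1, 1, 1, 1

1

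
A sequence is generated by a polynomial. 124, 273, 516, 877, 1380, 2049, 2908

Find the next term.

3981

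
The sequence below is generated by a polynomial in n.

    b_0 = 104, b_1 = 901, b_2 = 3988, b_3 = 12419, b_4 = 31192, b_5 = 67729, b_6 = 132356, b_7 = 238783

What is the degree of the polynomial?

5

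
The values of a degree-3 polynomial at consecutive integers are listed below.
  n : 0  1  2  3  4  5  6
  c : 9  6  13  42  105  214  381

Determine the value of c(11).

2506

-3 , 7 , 29 , 63 , 109 , 167
10 , 22 , 34 , 46 , 58
12 , 12 , 12 , 12
Constant third difference = 12, so extend:
58 + 12 = 70;  167 + 70 = 237;  381 + 237 = 618
70 + 12 = 82;  237 + 82 = 319;  618 + 319 = 937
82 + 12 = 94;  319 + 94 = 413;  937 + 413 = 1350
94 + 12 = 106;  413 + 106 = 519;  1350 + 519 = 1869
106 + 12 = 118;  519 + 118 = 637;  1869 + 637 = 2506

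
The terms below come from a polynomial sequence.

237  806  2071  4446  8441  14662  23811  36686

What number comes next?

54181

First differences: 569 , 1265 , 2375 , 3995 , 6221 , 9149 , 12875
Second differences: 696 , 1110 , 1620 , 2226 , 2928 , 3726
Third differences: 414 , 510 , 606 , 702 , 798
Fourth differences: 96 , 96 , 96 , 96
The fourth differences are constant (96).
798 + 96 = 894;  3726 + 894 = 4620;  12875 + 4620 = 17495;  36686 + 17495 = 54181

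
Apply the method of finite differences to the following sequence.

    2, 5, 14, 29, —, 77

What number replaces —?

Using the first 4 terms:
3  9  15
6  6
Constant second difference = 6.
Extend forward: 15 + 6 = 21;  29 + 21 = 50

50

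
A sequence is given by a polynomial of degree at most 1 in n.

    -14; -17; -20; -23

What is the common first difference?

-3

D1: -3, -3, -3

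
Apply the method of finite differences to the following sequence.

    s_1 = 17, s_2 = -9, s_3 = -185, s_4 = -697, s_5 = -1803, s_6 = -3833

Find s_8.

-12345

First differences: -26, -176, -512, -1106, -2030
Second differences: -150, -336, -594, -924
Third differences: -186, -258, -330
Fourth differences: -72, -72
The fourth differences are constant (-72).
-330 − 72 = -402;  -924 − 402 = -1326;  -2030 − 1326 = -3356;  -3833 − 3356 = -7189
-402 − 72 = -474;  -1326 − 474 = -1800;  -3356 − 1800 = -5156;  -7189 − 5156 = -12345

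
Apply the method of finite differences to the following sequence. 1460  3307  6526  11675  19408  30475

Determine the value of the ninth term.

92620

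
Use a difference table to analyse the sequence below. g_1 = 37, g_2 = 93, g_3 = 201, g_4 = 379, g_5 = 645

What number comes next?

56  108  178  266
52  70  88
18  18
Third differences constant at 18.
88 + 18 = 106;  266 + 106 = 372;  645 + 372 = 1017

1017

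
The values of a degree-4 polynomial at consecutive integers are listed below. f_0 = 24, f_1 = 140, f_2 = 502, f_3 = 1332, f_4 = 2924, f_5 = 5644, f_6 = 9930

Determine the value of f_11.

75220

116, 362, 830, 1592, 2720, 4286
246, 468, 762, 1128, 1566
222, 294, 366, 438
72, 72, 72
Fourth differences constant at 72.
438 + 72 = 510;  1566 + 510 = 2076;  4286 + 2076 = 6362;  9930 + 6362 = 16292
510 + 72 = 582;  2076 + 582 = 2658;  6362 + 2658 = 9020;  16292 + 9020 = 25312
582 + 72 = 654;  2658 + 654 = 3312;  9020 + 3312 = 12332;  25312 + 12332 = 37644
654 + 72 = 726;  3312 + 726 = 4038;  12332 + 4038 = 16370;  37644 + 16370 = 54014
726 + 72 = 798;  4038 + 798 = 4836;  16370 + 4836 = 21206;  54014 + 21206 = 75220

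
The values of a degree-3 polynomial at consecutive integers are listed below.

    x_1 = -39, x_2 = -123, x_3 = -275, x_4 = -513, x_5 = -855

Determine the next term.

-1319

D1: -84 , -152 , -238 , -342
D2: -68 , -86 , -104
D3: -18 , -18
Third differences constant at -18.
-104 − 18 = -122;  -342 − 122 = -464;  -855 − 464 = -1319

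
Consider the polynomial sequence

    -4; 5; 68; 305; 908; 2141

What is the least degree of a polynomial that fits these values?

D1: 9, 63, 237, 603, 1233
D2: 54, 174, 366, 630
D3: 120, 192, 264
D4: 72, 72
The fourth differences are constant, so the polynomial has degree 4.

4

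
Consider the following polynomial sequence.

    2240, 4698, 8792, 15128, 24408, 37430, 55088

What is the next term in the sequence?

78372

2458 , 4094 , 6336 , 9280 , 13022 , 17658
1636 , 2242 , 2944 , 3742 , 4636
606 , 702 , 798 , 894
96 , 96 , 96
The fourth differences are constant (96).
894 + 96 = 990;  4636 + 990 = 5626;  17658 + 5626 = 23284;  55088 + 23284 = 78372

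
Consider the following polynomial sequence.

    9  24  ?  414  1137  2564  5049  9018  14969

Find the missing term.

113

Using the last 6 terms:
D1: 723  1427  2485  3969  5951
D2: 704  1058  1484  1982
D3: 354  426  498
D4: 72  72
Constant fourth difference = 72.
Extend backward: 354 − 72 = 282;  704 − 282 = 422;  723 − 422 = 301;  414 − 301 = 113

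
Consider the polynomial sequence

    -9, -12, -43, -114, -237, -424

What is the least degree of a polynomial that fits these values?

Δ: -3, -31, -71, -123, -187
Δ²: -28, -40, -52, -64
Δ³: -12, -12, -12
The third differences are constant, so the polynomial has degree 3.

3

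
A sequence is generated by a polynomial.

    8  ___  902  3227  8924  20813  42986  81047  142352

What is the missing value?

Using the last 7 terms:
First differences: 2325, 5697, 11889, 22173, 38061, 61305
Second differences: 3372, 6192, 10284, 15888, 23244
Third differences: 2820, 4092, 5604, 7356
Fourth differences: 1272, 1512, 1752
Fifth differences: 240, 240
Constant fifth difference = 240.
Extend backward: 1272 − 240 = 1032;  2820 − 1032 = 1788;  3372 − 1788 = 1584;  2325 − 1584 = 741;  902 − 741 = 161

161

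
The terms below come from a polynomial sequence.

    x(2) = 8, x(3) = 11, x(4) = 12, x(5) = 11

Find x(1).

3

3  1  -1
-2  -2
The second differences are constant at -2.
Work back: 3 + 2 = 5;  8 − 5 = 3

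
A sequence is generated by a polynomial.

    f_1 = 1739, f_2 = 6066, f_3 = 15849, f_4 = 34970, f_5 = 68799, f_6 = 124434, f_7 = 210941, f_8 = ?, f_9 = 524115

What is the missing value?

Using the first 7 terms:
Δ: 4327, 9783, 19121, 33829, 55635, 86507
Δ²: 5456, 9338, 14708, 21806, 30872
Δ³: 3882, 5370, 7098, 9066
Δ⁴: 1488, 1728, 1968
Δ⁵: 240, 240
Constant fifth difference = 240.
Extend forward: 1968 + 240 = 2208;  9066 + 2208 = 11274;  30872 + 11274 = 42146;  86507 + 42146 = 128653;  210941 + 128653 = 339594

339594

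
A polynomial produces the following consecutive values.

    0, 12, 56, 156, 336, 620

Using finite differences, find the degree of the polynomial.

12, 44, 100, 180, 284
32, 56, 80, 104
24, 24, 24
The third differences are constant, so the polynomial has degree 3.

3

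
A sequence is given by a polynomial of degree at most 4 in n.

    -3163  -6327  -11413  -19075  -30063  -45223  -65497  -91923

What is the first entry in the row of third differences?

-654

Δ: -3164, -5086, -7662, -10988, -15160, -20274, -26426
Δ²: -1922, -2576, -3326, -4172, -5114, -6152
Δ³: -654, -750, -846, -942, -1038
Δ⁴: -96, -96, -96, -96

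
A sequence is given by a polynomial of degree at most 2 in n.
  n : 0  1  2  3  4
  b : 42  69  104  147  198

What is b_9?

573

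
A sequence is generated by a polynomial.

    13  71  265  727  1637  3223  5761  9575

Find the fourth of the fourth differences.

D1: 58, 194, 462, 910, 1586, 2538, 3814
D2: 136, 268, 448, 676, 952, 1276
D3: 132, 180, 228, 276, 324
D4: 48, 48, 48, 48

48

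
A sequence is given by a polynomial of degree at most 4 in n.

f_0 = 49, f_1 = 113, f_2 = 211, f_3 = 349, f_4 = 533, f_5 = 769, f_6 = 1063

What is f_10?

First differences: 64  98  138  184  236  294
Second differences: 34  40  46  52  58
Third differences: 6  6  6  6
Third differences constant at 6.
58 + 6 = 64;  294 + 64 = 358;  1063 + 358 = 1421
64 + 6 = 70;  358 + 70 = 428;  1421 + 428 = 1849
70 + 6 = 76;  428 + 76 = 504;  1849 + 504 = 2353
76 + 6 = 82;  504 + 82 = 586;  2353 + 586 = 2939

2939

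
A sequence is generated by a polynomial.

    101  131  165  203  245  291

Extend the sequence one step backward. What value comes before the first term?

75

D1: 30  34  38  42  46
D2: 4  4  4  4
The second differences are constant at 4.
Work back: 30 − 4 = 26;  101 − 26 = 75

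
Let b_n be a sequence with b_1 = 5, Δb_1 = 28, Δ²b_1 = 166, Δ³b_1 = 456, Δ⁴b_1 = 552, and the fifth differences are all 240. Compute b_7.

21503

Build the table forward from the leading diagonal:
Δ⁵: 240, 240, 240, 240, 240, 240, 240
Δ⁴: 552, 792, 1032, 1272, 1512, 1752, 1992
Δ³: 456, 1008, 1800, 2832, 4104, 5616, 7368
Δ²: 166, 622, 1630, 3430, 6262, 10366, 15982
Δ: 28, 194, 816, 2446, 5876, 12138, 22504
b: 5, 33, 227, 1043, 3489, 9365, 21503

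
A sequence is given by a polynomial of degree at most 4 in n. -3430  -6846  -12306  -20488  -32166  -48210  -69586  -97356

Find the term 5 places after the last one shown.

-3416, -5460, -8182, -11678, -16044, -21376, -27770
-2044, -2722, -3496, -4366, -5332, -6394
-678, -774, -870, -966, -1062
-96, -96, -96, -96
Constant fourth difference = -96, so extend:
-1062 − 96 = -1158;  -6394 − 1158 = -7552;  -27770 − 7552 = -35322;  -97356 − 35322 = -132678
-1158 − 96 = -1254;  -7552 − 1254 = -8806;  -35322 − 8806 = -44128;  -132678 − 44128 = -176806
-1254 − 96 = -1350;  -8806 − 1350 = -10156;  -44128 − 10156 = -54284;  -176806 − 54284 = -231090
-1350 − 96 = -1446;  -10156 − 1446 = -11602;  -54284 − 11602 = -65886;  -231090 − 65886 = -296976
-1446 − 96 = -1542;  -11602 − 1542 = -13144;  -65886 − 13144 = -79030;  -296976 − 79030 = -376006

-376006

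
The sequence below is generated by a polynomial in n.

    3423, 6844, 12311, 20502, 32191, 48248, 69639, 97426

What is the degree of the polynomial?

4

D1: 3421, 5467, 8191, 11689, 16057, 21391, 27787
D2: 2046, 2724, 3498, 4368, 5334, 6396
D3: 678, 774, 870, 966, 1062
D4: 96, 96, 96, 96
The fourth differences are constant, so the polynomial has degree 4.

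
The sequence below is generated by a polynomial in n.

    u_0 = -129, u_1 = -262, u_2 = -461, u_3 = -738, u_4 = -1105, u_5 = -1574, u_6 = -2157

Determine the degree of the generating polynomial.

First differences: -133, -199, -277, -367, -469, -583
Second differences: -66, -78, -90, -102, -114
Third differences: -12, -12, -12, -12
The third differences are constant, so the polynomial has degree 3.

3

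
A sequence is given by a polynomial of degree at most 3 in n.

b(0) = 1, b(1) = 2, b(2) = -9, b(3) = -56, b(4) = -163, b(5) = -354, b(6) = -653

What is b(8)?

-1671

First differences: 1, -11, -47, -107, -191, -299
Second differences: -12, -36, -60, -84, -108
Third differences: -24, -24, -24, -24
The third differences are constant (-24).
-108 − 24 = -132;  -299 − 132 = -431;  -653 − 431 = -1084
-132 − 24 = -156;  -431 − 156 = -587;  -1084 − 587 = -1671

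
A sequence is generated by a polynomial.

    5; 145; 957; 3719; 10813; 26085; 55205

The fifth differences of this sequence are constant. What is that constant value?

360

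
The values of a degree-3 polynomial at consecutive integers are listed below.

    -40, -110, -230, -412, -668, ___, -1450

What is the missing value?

Using the first 5 terms:
D1: -70  -120  -182  -256
D2: -50  -62  -74
D3: -12  -12
Constant third difference = -12.
Extend forward: -74 − 12 = -86;  -256 − 86 = -342;  -668 − 342 = -1010

-1010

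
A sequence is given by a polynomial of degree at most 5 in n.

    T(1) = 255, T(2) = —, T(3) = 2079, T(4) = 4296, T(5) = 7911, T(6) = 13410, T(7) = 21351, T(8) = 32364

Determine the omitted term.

Using the last 6 terms:
D1: 2217  3615  5499  7941  11013
D2: 1398  1884  2442  3072
D3: 486  558  630
D4: 72  72
Constant fourth difference = 72.
Extend backward: 486 − 72 = 414;  1398 − 414 = 984;  2217 − 984 = 1233;  2079 − 1233 = 846

846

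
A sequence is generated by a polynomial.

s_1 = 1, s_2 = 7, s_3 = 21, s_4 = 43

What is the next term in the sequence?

Δ: 6  14  22
Δ²: 8  8
Constant second difference = 8, so extend:
22 + 8 = 30;  43 + 30 = 73

73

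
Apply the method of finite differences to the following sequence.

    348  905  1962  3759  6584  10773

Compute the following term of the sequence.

First differences: 557, 1057, 1797, 2825, 4189
Second differences: 500, 740, 1028, 1364
Third differences: 240, 288, 336
Fourth differences: 48, 48
Fourth differences constant at 48.
336 + 48 = 384;  1364 + 384 = 1748;  4189 + 1748 = 5937;  10773 + 5937 = 16710

16710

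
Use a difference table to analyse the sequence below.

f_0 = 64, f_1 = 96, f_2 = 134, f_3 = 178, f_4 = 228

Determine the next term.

Δ: 32  38  44  50
Δ²: 6  6  6
Second differences constant at 6.
50 + 6 = 56;  228 + 56 = 284

284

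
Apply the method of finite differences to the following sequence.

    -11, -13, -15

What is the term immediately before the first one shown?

Δ: -2, -2
The first differences are constant at -2.
Work back: -11 + 2 = -9

-9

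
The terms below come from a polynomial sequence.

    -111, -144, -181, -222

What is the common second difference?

D1: -33, -37, -41
D2: -4, -4

-4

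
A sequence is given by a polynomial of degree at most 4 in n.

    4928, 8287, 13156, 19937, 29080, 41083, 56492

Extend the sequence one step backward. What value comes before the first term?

2725

D1: 3359, 4869, 6781, 9143, 12003, 15409
D2: 1510, 1912, 2362, 2860, 3406
D3: 402, 450, 498, 546
D4: 48, 48, 48
The fourth differences are constant at 48.
Work back: 402 − 48 = 354;  1510 − 354 = 1156;  3359 − 1156 = 2203;  4928 − 2203 = 2725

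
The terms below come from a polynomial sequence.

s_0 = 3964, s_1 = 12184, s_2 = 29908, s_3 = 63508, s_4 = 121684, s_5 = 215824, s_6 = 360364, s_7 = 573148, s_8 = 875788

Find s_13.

4802368

Δ: 8220 , 17724 , 33600 , 58176 , 94140 , 144540 , 212784 , 302640
Δ²: 9504 , 15876 , 24576 , 35964 , 50400 , 68244 , 89856
Δ³: 6372 , 8700 , 11388 , 14436 , 17844 , 21612
Δ⁴: 2328 , 2688 , 3048 , 3408 , 3768
Δ⁵: 360 , 360 , 360 , 360
Constant fifth difference = 360, so extend:
3768 + 360 = 4128;  21612 + 4128 = 25740;  89856 + 25740 = 115596;  302640 + 115596 = 418236;  875788 + 418236 = 1294024
4128 + 360 = 4488;  25740 + 4488 = 30228;  115596 + 30228 = 145824;  418236 + 145824 = 564060;  1294024 + 564060 = 1858084
4488 + 360 = 4848;  30228 + 4848 = 35076;  145824 + 35076 = 180900;  564060 + 180900 = 744960;  1858084 + 744960 = 2603044
4848 + 360 = 5208;  35076 + 5208 = 40284;  180900 + 40284 = 221184;  744960 + 221184 = 966144;  2603044 + 966144 = 3569188
5208 + 360 = 5568;  40284 + 5568 = 45852;  221184 + 45852 = 267036;  966144 + 267036 = 1233180;  3569188 + 1233180 = 4802368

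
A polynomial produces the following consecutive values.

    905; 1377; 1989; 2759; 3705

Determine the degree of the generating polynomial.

3

D1: 472, 612, 770, 946
D2: 140, 158, 176
D3: 18, 18
The third differences are constant, so the polynomial has degree 3.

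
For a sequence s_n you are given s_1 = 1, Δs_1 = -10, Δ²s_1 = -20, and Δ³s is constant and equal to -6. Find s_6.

-309

Build the table forward from the leading diagonal:
Third differences: -6  -6  -6  -6  -6  -6
Second differences: -20  -26  -32  -38  -44  -50
First differences: -10  -30  -56  -88  -126  -170
s: 1  -9  -39  -95  -183  -309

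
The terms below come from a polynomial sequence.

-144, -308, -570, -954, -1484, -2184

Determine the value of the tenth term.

D1: -164, -262, -384, -530, -700
D2: -98, -122, -146, -170
D3: -24, -24, -24
Constant third difference = -24, so extend:
-170 − 24 = -194;  -700 − 194 = -894;  -2184 − 894 = -3078
-194 − 24 = -218;  -894 − 218 = -1112;  -3078 − 1112 = -4190
-218 − 24 = -242;  -1112 − 242 = -1354;  -4190 − 1354 = -5544
-242 − 24 = -266;  -1354 − 266 = -1620;  -5544 − 1620 = -7164

-7164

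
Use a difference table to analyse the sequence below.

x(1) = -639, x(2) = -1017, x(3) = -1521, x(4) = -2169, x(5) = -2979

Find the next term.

-3969

First differences: -378, -504, -648, -810
Second differences: -126, -144, -162
Third differences: -18, -18
Constant third difference = -18, so extend:
-162 − 18 = -180;  -810 − 180 = -990;  -2979 − 990 = -3969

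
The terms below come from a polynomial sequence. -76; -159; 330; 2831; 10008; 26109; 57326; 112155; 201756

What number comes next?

Δ: -83, 489, 2501, 7177, 16101, 31217, 54829, 89601
Δ²: 572, 2012, 4676, 8924, 15116, 23612, 34772
Δ³: 1440, 2664, 4248, 6192, 8496, 11160
Δ⁴: 1224, 1584, 1944, 2304, 2664
Δ⁵: 360, 360, 360, 360
Constant fifth difference = 360, so extend:
2664 + 360 = 3024;  11160 + 3024 = 14184;  34772 + 14184 = 48956;  89601 + 48956 = 138557;  201756 + 138557 = 340313

340313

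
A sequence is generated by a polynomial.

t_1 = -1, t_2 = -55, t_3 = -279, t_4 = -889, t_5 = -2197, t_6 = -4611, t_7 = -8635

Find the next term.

-54 , -224 , -610 , -1308 , -2414 , -4024
-170 , -386 , -698 , -1106 , -1610
-216 , -312 , -408 , -504
-96 , -96 , -96
Constant fourth difference = -96, so extend:
-504 − 96 = -600;  -1610 − 600 = -2210;  -4024 − 2210 = -6234;  -8635 − 6234 = -14869

-14869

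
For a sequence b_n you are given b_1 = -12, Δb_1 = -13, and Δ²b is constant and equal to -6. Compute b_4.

Build the table forward from the leading diagonal:
Δ²: -6, -6, -6, -6
Δ: -13, -19, -25, -31
b: -12, -25, -44, -69

-69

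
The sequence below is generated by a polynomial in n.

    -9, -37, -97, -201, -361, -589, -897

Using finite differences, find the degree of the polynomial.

3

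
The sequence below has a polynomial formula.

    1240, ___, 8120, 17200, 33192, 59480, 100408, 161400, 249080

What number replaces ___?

Using the last 7 terms:
First differences: 9080  15992  26288  40928  60992  87680
Second differences: 6912  10296  14640  20064  26688
Third differences: 3384  4344  5424  6624
Fourth differences: 960  1080  1200
Fifth differences: 120  120
Constant fifth difference = 120.
Extend backward: 960 − 120 = 840;  3384 − 840 = 2544;  6912 − 2544 = 4368;  9080 − 4368 = 4712;  8120 − 4712 = 3408

3408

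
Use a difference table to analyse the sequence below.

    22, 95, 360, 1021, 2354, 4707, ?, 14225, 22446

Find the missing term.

8500

Using the first 6 terms:
D1: 73  265  661  1333  2353
D2: 192  396  672  1020
D3: 204  276  348
D4: 72  72
Constant fourth difference = 72.
Extend forward: 348 + 72 = 420;  1020 + 420 = 1440;  2353 + 1440 = 3793;  4707 + 3793 = 8500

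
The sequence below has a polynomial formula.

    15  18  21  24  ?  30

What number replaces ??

27

Using the first 4 terms:
3, 3, 3
Constant first difference = 3.
Extend forward: 24 + 3 = 27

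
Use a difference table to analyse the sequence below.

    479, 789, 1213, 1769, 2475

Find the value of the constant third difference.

First differences: 310, 424, 556, 706
Second differences: 114, 132, 150
Third differences: 18, 18

18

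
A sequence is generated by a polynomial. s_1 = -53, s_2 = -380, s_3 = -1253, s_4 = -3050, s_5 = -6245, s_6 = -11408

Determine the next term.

First differences: -327, -873, -1797, -3195, -5163
Second differences: -546, -924, -1398, -1968
Third differences: -378, -474, -570
Fourth differences: -96, -96
Fourth differences constant at -96.
-570 − 96 = -666;  -1968 − 666 = -2634;  -5163 − 2634 = -7797;  -11408 − 7797 = -19205

-19205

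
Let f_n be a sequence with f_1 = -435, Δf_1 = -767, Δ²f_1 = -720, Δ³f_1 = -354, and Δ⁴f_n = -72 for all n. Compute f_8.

Build the table forward from the leading diagonal:
Fourth differences: -72  -72  -72  -72  -72  -72  -72  -72
Third differences: -354  -426  -498  -570  -642  -714  -786  -858
Second differences: -720  -1074  -1500  -1998  -2568  -3210  -3924  -4710
First differences: -767  -1487  -2561  -4061  -6059  -8627  -11837  -15761
f: -435  -1202  -2689  -5250  -9311  -15370  -23997  -35834

-35834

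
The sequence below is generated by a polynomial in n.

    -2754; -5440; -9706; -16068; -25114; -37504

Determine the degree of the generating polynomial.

4

Δ: -2686, -4266, -6362, -9046, -12390
Δ²: -1580, -2096, -2684, -3344
Δ³: -516, -588, -660
Δ⁴: -72, -72
The fourth differences are constant, so the polynomial has degree 4.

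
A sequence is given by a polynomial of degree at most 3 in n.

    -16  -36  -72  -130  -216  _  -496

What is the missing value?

-336

Using the first 5 terms:
Δ: -20  -36  -58  -86
Δ²: -16  -22  -28
Δ³: -6  -6
Constant third difference = -6.
Extend forward: -28 − 6 = -34;  -86 − 34 = -120;  -216 − 120 = -336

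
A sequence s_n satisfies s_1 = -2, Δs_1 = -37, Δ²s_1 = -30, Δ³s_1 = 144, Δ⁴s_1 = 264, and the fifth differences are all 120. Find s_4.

-59

Build the table forward from the leading diagonal:
Fifth differences: 120, 120, 120, 120
Fourth differences: 264, 384, 504, 624
Third differences: 144, 408, 792, 1296
Second differences: -30, 114, 522, 1314
First differences: -37, -67, 47, 569
s: -2, -39, -106, -59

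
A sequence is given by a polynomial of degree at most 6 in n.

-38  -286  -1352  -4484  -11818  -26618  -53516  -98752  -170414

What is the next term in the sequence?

Δ: -248 , -1066 , -3132 , -7334 , -14800 , -26898 , -45236 , -71662
Δ²: -818 , -2066 , -4202 , -7466 , -12098 , -18338 , -26426
Δ³: -1248 , -2136 , -3264 , -4632 , -6240 , -8088
Δ⁴: -888 , -1128 , -1368 , -1608 , -1848
Δ⁵: -240 , -240 , -240 , -240
The fifth differences are constant (-240).
-1848 − 240 = -2088;  -8088 − 2088 = -10176;  -26426 − 10176 = -36602;  -71662 − 36602 = -108264;  -170414 − 108264 = -278678

-278678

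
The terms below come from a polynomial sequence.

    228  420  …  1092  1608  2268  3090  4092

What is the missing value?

702

Using the last 5 terms:
516  660  822  1002
144  162  180
18  18
Constant third difference = 18.
Extend backward: 144 − 18 = 126;  516 − 126 = 390;  1092 − 390 = 702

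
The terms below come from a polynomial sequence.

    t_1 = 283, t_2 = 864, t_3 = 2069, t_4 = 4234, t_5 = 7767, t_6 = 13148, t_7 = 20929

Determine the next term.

D1: 581, 1205, 2165, 3533, 5381, 7781
D2: 624, 960, 1368, 1848, 2400
D3: 336, 408, 480, 552
D4: 72, 72, 72
Fourth differences constant at 72.
552 + 72 = 624;  2400 + 624 = 3024;  7781 + 3024 = 10805;  20929 + 10805 = 31734

31734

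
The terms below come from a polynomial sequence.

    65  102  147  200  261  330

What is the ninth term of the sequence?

585

Δ: 37, 45, 53, 61, 69
Δ²: 8, 8, 8, 8
Second differences constant at 8.
69 + 8 = 77;  330 + 77 = 407
77 + 8 = 85;  407 + 85 = 492
85 + 8 = 93;  492 + 93 = 585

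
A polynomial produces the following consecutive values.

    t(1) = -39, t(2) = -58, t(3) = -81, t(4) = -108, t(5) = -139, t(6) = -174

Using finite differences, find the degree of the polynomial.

2

Δ: -19, -23, -27, -31, -35
Δ²: -4, -4, -4, -4
The second differences are constant, so the polynomial has degree 2.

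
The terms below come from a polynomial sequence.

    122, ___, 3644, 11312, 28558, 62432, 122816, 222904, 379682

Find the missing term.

Using the last 7 terms:
D1: 7668, 17246, 33874, 60384, 100088, 156778
D2: 9578, 16628, 26510, 39704, 56690
D3: 7050, 9882, 13194, 16986
D4: 2832, 3312, 3792
D5: 480, 480
Constant fifth difference = 480.
Extend backward: 2832 − 480 = 2352;  7050 − 2352 = 4698;  9578 − 4698 = 4880;  7668 − 4880 = 2788;  3644 − 2788 = 856

856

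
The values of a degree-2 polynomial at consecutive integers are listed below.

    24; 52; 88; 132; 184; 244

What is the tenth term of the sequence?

Δ: 28  36  44  52  60
Δ²: 8  8  8  8
The second differences are constant (8).
60 + 8 = 68;  244 + 68 = 312
68 + 8 = 76;  312 + 76 = 388
76 + 8 = 84;  388 + 84 = 472
84 + 8 = 92;  472 + 92 = 564

564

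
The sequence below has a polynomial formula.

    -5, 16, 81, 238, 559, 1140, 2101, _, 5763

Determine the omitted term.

Using the first 7 terms:
D1: 21  65  157  321  581  961
D2: 44  92  164  260  380
D3: 48  72  96  120
D4: 24  24  24
Constant fourth difference = 24.
Extend forward: 120 + 24 = 144;  380 + 144 = 524;  961 + 524 = 1485;  2101 + 1485 = 3586

3586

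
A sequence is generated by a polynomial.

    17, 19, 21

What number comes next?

23

D1: 2, 2
First differences constant at 2.
21 + 2 = 23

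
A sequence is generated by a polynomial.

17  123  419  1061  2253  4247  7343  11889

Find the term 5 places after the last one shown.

71909

106 , 296 , 642 , 1192 , 1994 , 3096 , 4546
190 , 346 , 550 , 802 , 1102 , 1450
156 , 204 , 252 , 300 , 348
48 , 48 , 48 , 48
The fourth differences are constant (48).
348 + 48 = 396;  1450 + 396 = 1846;  4546 + 1846 = 6392;  11889 + 6392 = 18281
396 + 48 = 444;  1846 + 444 = 2290;  6392 + 2290 = 8682;  18281 + 8682 = 26963
444 + 48 = 492;  2290 + 492 = 2782;  8682 + 2782 = 11464;  26963 + 11464 = 38427
492 + 48 = 540;  2782 + 540 = 3322;  11464 + 3322 = 14786;  38427 + 14786 = 53213
540 + 48 = 588;  3322 + 588 = 3910;  14786 + 3910 = 18696;  53213 + 18696 = 71909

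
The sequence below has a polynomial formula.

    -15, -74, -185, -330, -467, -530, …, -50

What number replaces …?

-429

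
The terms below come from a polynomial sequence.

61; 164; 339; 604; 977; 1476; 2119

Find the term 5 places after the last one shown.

103, 175, 265, 373, 499, 643
72, 90, 108, 126, 144
18, 18, 18, 18
Third differences constant at 18.
144 + 18 = 162;  643 + 162 = 805;  2119 + 805 = 2924
162 + 18 = 180;  805 + 180 = 985;  2924 + 985 = 3909
180 + 18 = 198;  985 + 198 = 1183;  3909 + 1183 = 5092
198 + 18 = 216;  1183 + 216 = 1399;  5092 + 1399 = 6491
216 + 18 = 234;  1399 + 234 = 1633;  6491 + 1633 = 8124

8124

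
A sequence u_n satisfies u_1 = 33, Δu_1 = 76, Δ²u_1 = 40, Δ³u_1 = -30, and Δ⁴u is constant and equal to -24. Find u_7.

129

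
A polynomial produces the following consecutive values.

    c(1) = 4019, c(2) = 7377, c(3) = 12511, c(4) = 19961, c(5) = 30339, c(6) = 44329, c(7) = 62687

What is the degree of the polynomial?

4

Δ: 3358, 5134, 7450, 10378, 13990, 18358
Δ²: 1776, 2316, 2928, 3612, 4368
Δ³: 540, 612, 684, 756
Δ⁴: 72, 72, 72
The fourth differences are constant, so the polynomial has degree 4.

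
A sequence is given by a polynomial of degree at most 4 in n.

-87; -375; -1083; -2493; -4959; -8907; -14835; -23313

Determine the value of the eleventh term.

-70827

D1: -288  -708  -1410  -2466  -3948  -5928  -8478
D2: -420  -702  -1056  -1482  -1980  -2550
D3: -282  -354  -426  -498  -570
D4: -72  -72  -72  -72
The fourth differences are constant (-72).
-570 − 72 = -642;  -2550 − 642 = -3192;  -8478 − 3192 = -11670;  -23313 − 11670 = -34983
-642 − 72 = -714;  -3192 − 714 = -3906;  -11670 − 3906 = -15576;  -34983 − 15576 = -50559
-714 − 72 = -786;  -3906 − 786 = -4692;  -15576 − 4692 = -20268;  -50559 − 20268 = -70827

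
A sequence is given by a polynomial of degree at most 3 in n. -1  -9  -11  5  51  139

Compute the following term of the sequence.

281

Δ: -8, -2, 16, 46, 88
Δ²: 6, 18, 30, 42
Δ³: 12, 12, 12
Third differences constant at 12.
42 + 12 = 54;  88 + 54 = 142;  139 + 142 = 281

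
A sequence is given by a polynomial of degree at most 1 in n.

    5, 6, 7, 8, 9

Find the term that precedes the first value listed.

4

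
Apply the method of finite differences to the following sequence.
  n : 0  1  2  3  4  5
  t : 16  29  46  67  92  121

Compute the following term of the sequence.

Δ: 13, 17, 21, 25, 29
Δ²: 4, 4, 4, 4
The second differences are constant (4).
29 + 4 = 33;  121 + 33 = 154

154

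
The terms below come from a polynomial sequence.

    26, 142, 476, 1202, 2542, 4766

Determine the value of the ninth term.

116, 334, 726, 1340, 2224
218, 392, 614, 884
174, 222, 270
48, 48
Constant fourth difference = 48, so extend:
270 + 48 = 318;  884 + 318 = 1202;  2224 + 1202 = 3426;  4766 + 3426 = 8192
318 + 48 = 366;  1202 + 366 = 1568;  3426 + 1568 = 4994;  8192 + 4994 = 13186
366 + 48 = 414;  1568 + 414 = 1982;  4994 + 1982 = 6976;  13186 + 6976 = 20162

20162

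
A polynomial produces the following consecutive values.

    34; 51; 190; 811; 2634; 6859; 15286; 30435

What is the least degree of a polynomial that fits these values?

5

17, 139, 621, 1823, 4225, 8427, 15149
122, 482, 1202, 2402, 4202, 6722
360, 720, 1200, 1800, 2520
360, 480, 600, 720
120, 120, 120
The fifth differences are constant, so the polynomial has degree 5.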